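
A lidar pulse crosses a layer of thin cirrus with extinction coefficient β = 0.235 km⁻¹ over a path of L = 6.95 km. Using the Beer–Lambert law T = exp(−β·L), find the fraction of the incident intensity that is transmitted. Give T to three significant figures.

0.195

τ = β·L = 0.235 × 6.95 = 1.6332.
T = exp(−1.6332) = 0.1953.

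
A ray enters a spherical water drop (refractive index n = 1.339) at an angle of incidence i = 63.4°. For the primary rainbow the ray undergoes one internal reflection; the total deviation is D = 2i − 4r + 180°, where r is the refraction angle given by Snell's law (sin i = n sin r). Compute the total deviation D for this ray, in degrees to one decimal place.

139.2°

sin r = sin 63.4° / 1.339 = 0.8942/1.339 = 0.6678; r = 41.90°.
D = 2·63.4° − 4·41.90° + 180° = 126.80° − 167.58° + 180° = 139.22°.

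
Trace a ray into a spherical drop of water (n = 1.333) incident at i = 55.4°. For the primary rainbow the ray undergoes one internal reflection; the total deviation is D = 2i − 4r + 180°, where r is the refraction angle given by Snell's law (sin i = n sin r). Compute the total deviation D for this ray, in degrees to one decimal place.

138.3°

sin r = sin 55.4° / 1.333 = 0.8231/1.333 = 0.6175; r = 38.13°.
D = 2·55.4° − 4·38.13° + 180° = 110.80° − 152.54° + 180° = 138.26°.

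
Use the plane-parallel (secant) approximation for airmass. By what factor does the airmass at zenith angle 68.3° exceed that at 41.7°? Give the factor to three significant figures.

X(68.3°)/X(41.7°) = sec 68.3° / sec 41.7° = cos 41.7° / cos 68.3° = 0.7466/0.3697 = 2.0193.

2.02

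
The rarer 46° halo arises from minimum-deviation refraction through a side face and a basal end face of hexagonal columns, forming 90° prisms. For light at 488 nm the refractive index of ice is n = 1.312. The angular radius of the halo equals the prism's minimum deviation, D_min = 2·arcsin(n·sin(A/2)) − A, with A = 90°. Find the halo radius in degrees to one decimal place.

46.2°

n·sin(A/2) = 1.312 × sin 45° = 1.312 × 0.7071 = 0.9277.
D_min = 2·arcsin(0.9277) − 90° = 2 × 68.083° − 90° = 46.166°.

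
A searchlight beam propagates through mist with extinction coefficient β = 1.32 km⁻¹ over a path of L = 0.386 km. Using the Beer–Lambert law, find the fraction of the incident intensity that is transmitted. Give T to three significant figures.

τ = β·L = 1.32 × 0.386 = 0.5095.
T = exp(−0.5095) = 0.6008.

0.601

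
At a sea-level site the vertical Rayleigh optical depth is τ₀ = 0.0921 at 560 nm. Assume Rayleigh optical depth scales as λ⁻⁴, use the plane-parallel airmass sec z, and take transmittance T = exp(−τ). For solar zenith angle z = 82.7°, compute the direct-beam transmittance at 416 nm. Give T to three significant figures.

sec 82.7° = 7.8700.
τ = 0.0921 × (560/416)⁴ × 7.8700 = 0.0921 × 3.2838 × 7.8700 = 2.3802.
T = exp(−2.3802) = 0.0925.

0.0925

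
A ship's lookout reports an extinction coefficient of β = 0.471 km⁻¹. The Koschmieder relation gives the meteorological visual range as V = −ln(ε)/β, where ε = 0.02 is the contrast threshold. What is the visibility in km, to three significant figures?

V = −ln(0.02) / 0.471 = 3.912 / 0.471 = 8.3058 km.

8.31 km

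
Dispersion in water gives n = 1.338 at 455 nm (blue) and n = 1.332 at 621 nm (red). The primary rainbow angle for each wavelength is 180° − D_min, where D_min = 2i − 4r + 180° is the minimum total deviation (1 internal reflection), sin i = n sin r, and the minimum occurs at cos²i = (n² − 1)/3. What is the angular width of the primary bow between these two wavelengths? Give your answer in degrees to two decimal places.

0.87°

At 455 nm (n = 1.338): cos²i = 0.26341 → i = 59.120°, r = 39.899°, D_min = 138.643°, rainbow angle = 41.357°.
At 621 nm (n = 1.332): cos²i = 0.25807 → i = 59.469°, r = 40.290°, D_min = 137.776°, rainbow angle = 42.224°.
Angular width = |41.357° − 42.224°| = 0.867°.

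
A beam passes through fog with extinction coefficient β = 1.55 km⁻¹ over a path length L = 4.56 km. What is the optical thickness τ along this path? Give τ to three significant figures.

7.07

τ = β·L = 1.55 × 4.56 = 7.0680.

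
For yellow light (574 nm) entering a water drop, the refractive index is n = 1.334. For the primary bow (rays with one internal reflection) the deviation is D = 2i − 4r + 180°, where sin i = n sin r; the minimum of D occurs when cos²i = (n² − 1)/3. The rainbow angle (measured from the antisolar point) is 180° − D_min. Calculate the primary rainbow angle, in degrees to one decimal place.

cos²i = (1.77956 − 1)/3 = 0.25985; i = arccos(0.50976) = 59.352°.
sin r = sin 59.352°/1.334 = 0.64492; r = 40.159°.
D_min = 2·59.352° − 4·40.159° + 180° = 138.067°.
Rainbow angle = 180° − D_min = 41.933°.

41.9°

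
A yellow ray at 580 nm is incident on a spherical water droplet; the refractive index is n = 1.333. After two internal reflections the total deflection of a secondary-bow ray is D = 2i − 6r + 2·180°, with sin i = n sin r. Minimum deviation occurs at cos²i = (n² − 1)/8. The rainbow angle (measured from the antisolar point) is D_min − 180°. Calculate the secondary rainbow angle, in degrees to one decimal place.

50.9°

cos²i = (1.77689 − 1)/8 = 0.09711; i = arccos(0.31163) = 71.843°.
sin r = sin 71.843°/1.333 = 0.71283; r = 45.466°.
D_min = 2·71.843° − 6·45.466° + 360° = 230.891°.
Rainbow angle = D_min − 180° = 50.891°.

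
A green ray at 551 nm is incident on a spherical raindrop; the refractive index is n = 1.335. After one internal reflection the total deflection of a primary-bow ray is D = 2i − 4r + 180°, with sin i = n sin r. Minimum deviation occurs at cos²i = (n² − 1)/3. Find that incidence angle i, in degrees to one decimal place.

cos²i = (1.335² − 1)/3 = (1.78222 − 1)/3 = 0.26074.
cos i = 0.51063, so i = 59.294°.

59.3°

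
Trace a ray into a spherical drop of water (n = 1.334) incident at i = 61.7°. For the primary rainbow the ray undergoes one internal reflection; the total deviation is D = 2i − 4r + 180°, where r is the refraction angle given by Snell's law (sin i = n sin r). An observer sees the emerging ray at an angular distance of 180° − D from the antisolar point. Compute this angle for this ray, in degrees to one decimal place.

41.8°

sin r = sin 61.7° / 1.334 = 0.8805/1.334 = 0.6600; r = 41.30°.
D = 2·61.7° − 4·41.30° + 180° = 123.40° − 165.21° + 180° = 138.19°.
Angle from antisolar point = 180° − D = 41.81°.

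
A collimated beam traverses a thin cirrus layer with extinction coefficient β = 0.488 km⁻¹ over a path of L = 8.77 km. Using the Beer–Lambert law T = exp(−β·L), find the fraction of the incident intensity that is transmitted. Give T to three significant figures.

τ = β·L = 0.488 × 8.77 = 4.2798.
T = exp(−4.2798) = 0.0138.

0.0138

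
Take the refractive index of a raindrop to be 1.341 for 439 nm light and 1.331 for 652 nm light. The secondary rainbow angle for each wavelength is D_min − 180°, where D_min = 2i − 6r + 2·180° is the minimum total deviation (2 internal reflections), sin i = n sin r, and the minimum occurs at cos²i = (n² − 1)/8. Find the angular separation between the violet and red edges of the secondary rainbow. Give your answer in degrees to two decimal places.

At 439 nm (n = 1.341): cos²i = 0.09979 → i = 71.586°, r = 45.034°, D_min = 232.966°, rainbow angle = 52.966°.
At 652 nm (n = 1.331): cos²i = 0.09645 → i = 71.907°, r = 45.575°, D_min = 230.365°, rainbow angle = 50.365°.
Angular width = |52.966° − 50.365°| = 2.601°.

2.60°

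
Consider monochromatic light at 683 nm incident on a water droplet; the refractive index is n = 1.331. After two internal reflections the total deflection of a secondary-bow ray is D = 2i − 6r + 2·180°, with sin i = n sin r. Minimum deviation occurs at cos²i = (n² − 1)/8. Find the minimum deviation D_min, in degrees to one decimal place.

cos²i = (1.77156 − 1)/8 = 0.09645; i = arccos(0.31056) = 71.907°.
sin r = sin 71.907°/1.331 = 0.71417; r = 45.575°.
D_min = 2·71.907° − 6·45.575° + 360° = 230.365°.

230.4°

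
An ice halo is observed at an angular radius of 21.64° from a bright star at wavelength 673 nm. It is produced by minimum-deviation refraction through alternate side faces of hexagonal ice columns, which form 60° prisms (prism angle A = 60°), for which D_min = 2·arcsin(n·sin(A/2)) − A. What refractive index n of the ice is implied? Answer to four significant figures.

1.307

Rearranging: n = sin((D_min + A)/2) / sin(A/2).
(D_min + A)/2 = (21.64° + 60°)/2 = 40.820°.
n = sin 40.820° / sin 30° = 0.6537 / 0.5000 = 1.3074.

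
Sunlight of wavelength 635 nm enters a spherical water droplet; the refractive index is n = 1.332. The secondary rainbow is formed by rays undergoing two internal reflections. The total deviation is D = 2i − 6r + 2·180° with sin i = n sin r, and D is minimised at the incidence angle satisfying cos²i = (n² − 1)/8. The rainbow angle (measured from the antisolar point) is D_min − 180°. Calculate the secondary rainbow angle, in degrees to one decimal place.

50.6°

cos²i = (1.77422 − 1)/8 = 0.09678; i = arccos(0.31109) = 71.875°.
sin r = sin 71.875°/1.332 = 0.71350; r = 45.520°.
D_min = 2·71.875° − 6·45.520° + 360° = 230.628°.
Rainbow angle = D_min − 180° = 50.628°.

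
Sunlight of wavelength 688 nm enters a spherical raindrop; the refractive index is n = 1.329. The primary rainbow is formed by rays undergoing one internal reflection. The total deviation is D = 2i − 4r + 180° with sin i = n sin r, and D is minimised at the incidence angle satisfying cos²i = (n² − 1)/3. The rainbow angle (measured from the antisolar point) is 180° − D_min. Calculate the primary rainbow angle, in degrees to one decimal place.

cos²i = (1.76624 − 1)/3 = 0.25541; i = arccos(0.50538) = 59.643°.
sin r = sin 59.643°/1.329 = 0.64928; r = 40.487°.
D_min = 2·59.643° − 4·40.487° + 180° = 137.337°.
Rainbow angle = 180° − D_min = 42.663°.

42.7°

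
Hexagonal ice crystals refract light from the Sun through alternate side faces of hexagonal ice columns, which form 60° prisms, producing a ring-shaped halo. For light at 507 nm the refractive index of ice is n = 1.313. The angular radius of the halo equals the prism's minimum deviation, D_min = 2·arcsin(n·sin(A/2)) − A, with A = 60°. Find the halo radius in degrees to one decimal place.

22.1°

n·sin(A/2) = 1.313 × sin 30° = 1.313 × 0.5000 = 0.6565.
D_min = 2·arcsin(0.6565) − 60° = 2 × 41.033° − 60° = 22.067°.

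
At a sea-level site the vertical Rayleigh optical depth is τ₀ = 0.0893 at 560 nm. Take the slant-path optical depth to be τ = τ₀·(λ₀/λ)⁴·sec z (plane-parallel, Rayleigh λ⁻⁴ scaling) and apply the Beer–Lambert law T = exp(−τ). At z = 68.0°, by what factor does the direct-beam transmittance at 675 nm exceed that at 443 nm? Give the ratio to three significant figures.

Airmass: sec 68.0° = 2.6695.
τ(675 nm) = 0.0893 × (560/675)⁴ × 2.6695 = 0.0893 × 0.4737 × 2.6695 = 0.1129.
τ(443 nm) = 0.0893 × (560/443)⁴ × 2.6695 = 0.0893 × 2.5535 × 2.6695 = 0.6087.
T(675)/T(443) = exp(τ_B − τ_A) = exp(0.4958) = 1.6418.

1.64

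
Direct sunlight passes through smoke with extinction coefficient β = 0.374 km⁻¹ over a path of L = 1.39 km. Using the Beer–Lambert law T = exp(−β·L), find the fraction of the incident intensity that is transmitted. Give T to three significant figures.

τ = β·L = 0.374 × 1.39 = 0.5199.
T = exp(−0.5199) = 0.5946.

0.595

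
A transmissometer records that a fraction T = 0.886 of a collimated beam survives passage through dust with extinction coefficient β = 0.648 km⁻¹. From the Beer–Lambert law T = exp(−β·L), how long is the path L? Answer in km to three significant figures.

0.187 km

Beer–Lambert: T = exp(−βL) ⇒ L = −ln(T)/β = −ln(0.886)/0.648 = 0.1210/0.648 = 0.1868 km.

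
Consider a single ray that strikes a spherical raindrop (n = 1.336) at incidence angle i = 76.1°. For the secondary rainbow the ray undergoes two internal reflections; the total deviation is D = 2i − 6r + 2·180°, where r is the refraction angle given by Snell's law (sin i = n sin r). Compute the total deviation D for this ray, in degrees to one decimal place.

232.6°

sin r = sin 76.1° / 1.336 = 0.9707/1.336 = 0.7266; r = 46.60°.
D = 2·76.1° − 6·46.60° + 2·180° = 152.20° − 279.60° + 360° = 232.60°.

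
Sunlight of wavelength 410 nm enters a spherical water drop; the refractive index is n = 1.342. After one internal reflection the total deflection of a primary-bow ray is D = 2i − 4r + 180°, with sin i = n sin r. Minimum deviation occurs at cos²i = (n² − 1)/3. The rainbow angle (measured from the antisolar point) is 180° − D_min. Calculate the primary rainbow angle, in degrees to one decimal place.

cos²i = (1.80096 − 1)/3 = 0.26699; i = arccos(0.51671) = 58.888°.
sin r = sin 58.888°/1.342 = 0.63797; r = 39.641°.
D_min = 2·58.888° − 4·39.641° + 180° = 139.213°.
Rainbow angle = 180° − D_min = 40.787°.

40.8°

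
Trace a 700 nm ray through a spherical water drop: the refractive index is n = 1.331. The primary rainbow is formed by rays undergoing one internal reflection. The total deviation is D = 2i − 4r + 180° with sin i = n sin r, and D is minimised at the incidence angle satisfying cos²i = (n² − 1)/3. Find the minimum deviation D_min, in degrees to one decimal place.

137.6°

cos²i = (1.77156 − 1)/3 = 0.25719; i = arccos(0.50714) = 59.527°.
sin r = sin 59.527°/1.331 = 0.64753; r = 40.356°.
D_min = 2·59.527° − 4·40.356° + 180° = 137.630°.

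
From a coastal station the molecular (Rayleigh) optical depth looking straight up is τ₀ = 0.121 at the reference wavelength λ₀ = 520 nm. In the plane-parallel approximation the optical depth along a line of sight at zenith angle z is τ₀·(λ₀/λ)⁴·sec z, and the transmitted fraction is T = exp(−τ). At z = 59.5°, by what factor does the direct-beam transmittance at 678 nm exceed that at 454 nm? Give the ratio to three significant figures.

1.39

Airmass: sec 59.5° = 1.9703.
τ(678 nm) = 0.121 × (520/678)⁴ × 1.9703 = 0.121 × 0.3460 × 1.9703 = 0.0825.
τ(454 nm) = 0.121 × (520/454)⁴ × 1.9703 = 0.121 × 1.7210 × 1.9703 = 0.4103.
T(678)/T(454) = exp(τ_B − τ_A) = exp(0.3278) = 1.3879.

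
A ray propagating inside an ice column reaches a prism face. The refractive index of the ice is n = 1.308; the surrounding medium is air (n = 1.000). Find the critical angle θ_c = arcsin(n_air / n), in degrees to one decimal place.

sin θ_c = n_air / n = 1.000 / 1.308 = 0.7645.
θ_c = arcsin(0.7645) = 49.86°.

49.9°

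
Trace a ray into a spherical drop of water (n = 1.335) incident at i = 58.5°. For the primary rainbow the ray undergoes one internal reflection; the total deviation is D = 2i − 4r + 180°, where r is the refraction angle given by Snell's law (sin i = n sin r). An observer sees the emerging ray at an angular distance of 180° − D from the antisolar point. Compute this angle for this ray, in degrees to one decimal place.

41.8°

sin r = sin 58.5° / 1.335 = 0.8526/1.335 = 0.6387; r = 39.69°.
D = 2·58.5° − 4·39.69° + 180° = 117.00° − 158.77° + 180° = 138.23°.
Angle from antisolar point = 180° − D = 41.77°.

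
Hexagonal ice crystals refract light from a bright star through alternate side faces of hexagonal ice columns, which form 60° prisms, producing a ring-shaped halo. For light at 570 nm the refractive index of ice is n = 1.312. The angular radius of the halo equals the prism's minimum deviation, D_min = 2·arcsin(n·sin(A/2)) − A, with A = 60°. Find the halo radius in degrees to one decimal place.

22.0°

n·sin(A/2) = 1.312 × sin 30° = 1.312 × 0.5000 = 0.6560.
D_min = 2·arcsin(0.6560) − 60° = 2 × 40.996° − 60° = 21.991°.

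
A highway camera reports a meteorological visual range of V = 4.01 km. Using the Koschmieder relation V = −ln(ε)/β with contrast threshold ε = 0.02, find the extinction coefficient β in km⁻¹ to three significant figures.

0.976 km⁻¹

β = −ln(0.02) / V = 3.912 / 4.01 = 0.9756 km⁻¹.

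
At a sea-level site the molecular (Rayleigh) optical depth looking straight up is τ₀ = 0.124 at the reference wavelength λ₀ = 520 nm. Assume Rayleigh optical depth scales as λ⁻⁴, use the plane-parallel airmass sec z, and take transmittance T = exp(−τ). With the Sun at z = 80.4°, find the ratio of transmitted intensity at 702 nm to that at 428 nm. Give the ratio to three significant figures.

4.04

Airmass: sec 80.4° = 5.9963.
τ(702 nm) = 0.124 × (520/702)⁴ × 5.9963 = 0.124 × 0.3011 × 5.9963 = 0.2239.
τ(428 nm) = 0.124 × (520/428)⁴ × 5.9963 = 0.124 × 2.1789 × 5.9963 = 1.6201.
T(702)/T(428) = exp(τ_B − τ_A) = exp(1.3963) = 4.0400.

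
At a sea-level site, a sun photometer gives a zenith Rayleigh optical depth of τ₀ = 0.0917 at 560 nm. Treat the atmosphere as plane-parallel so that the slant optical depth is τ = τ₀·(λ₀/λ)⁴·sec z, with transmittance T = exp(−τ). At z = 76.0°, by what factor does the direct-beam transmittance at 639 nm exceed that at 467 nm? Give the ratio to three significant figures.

1.75

Airmass: sec 76.0° = 4.1336.
τ(639 nm) = 0.0917 × (560/639)⁴ × 4.1336 = 0.0917 × 0.5899 × 4.1336 = 0.2236.
τ(467 nm) = 0.0917 × (560/467)⁴ × 4.1336 = 0.0917 × 2.0677 × 4.1336 = 0.7838.
T(639)/T(467) = exp(τ_B − τ_A) = exp(0.5602) = 1.7510.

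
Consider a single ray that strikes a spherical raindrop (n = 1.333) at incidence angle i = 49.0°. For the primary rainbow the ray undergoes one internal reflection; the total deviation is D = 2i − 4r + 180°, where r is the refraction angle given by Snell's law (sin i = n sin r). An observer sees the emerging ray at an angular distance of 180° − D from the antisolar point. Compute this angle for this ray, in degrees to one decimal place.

39.9°

sin r = sin 49.0° / 1.333 = 0.7547/1.333 = 0.5662; r = 34.48°.
D = 2·49.0° − 4·34.48° + 180° = 98.00° − 137.94° + 180° = 140.06°.
Angle from antisolar point = 180° − D = 39.94°.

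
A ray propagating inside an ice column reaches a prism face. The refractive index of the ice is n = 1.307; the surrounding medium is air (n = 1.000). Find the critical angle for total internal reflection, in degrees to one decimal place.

sin θ_c = n_air / n = 1.000 / 1.307 = 0.7651.
θ_c = arcsin(0.7651) = 49.92°.

49.9°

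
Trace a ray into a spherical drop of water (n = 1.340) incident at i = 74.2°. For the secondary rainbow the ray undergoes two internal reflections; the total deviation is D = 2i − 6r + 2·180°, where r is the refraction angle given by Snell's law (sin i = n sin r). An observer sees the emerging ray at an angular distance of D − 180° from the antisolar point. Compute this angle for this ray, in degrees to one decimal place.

sin r = sin 74.2° / 1.340 = 0.9622/1.340 = 0.7181; r = 45.90°.
D = 2·74.2° − 6·45.90° + 2·180° = 148.40° − 275.37° + 360° = 233.03°.
Angle from antisolar point = D − 180° = 53.03°.

53.0°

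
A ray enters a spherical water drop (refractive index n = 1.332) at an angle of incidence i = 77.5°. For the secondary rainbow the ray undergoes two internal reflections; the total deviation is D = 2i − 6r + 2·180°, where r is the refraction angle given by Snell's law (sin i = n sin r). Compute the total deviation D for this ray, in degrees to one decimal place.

sin r = sin 77.5° / 1.332 = 0.9763/1.332 = 0.7330; r = 47.13°.
D = 2·77.5° − 6·47.13° + 2·180° = 155.00° − 282.81° + 360° = 232.19°.

232.2°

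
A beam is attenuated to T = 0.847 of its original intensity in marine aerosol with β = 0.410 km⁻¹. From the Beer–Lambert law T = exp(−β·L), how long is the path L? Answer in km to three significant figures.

Beer–Lambert: T = exp(−βL) ⇒ L = −ln(T)/β = −ln(0.847)/0.410 = 0.1661/0.410 = 0.405 km.

0.405 km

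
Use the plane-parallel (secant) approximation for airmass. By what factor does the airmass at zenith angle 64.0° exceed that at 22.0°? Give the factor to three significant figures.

2.12

X(64.0°)/X(22.0°) = sec 64.0° / sec 22.0° = cos 22.0° / cos 64.0° = 0.9272/0.4384 = 2.1151.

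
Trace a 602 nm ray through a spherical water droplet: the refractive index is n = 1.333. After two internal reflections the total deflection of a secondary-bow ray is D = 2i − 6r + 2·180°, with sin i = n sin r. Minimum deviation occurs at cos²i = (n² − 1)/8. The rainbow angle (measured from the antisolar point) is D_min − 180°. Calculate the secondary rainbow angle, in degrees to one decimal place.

50.9°

cos²i = (1.77689 − 1)/8 = 0.09711; i = arccos(0.31163) = 71.843°.
sin r = sin 71.843°/1.333 = 0.71283; r = 45.466°.
D_min = 2·71.843° − 6·45.466° + 360° = 230.891°.
Rainbow angle = D_min − 180° = 50.891°.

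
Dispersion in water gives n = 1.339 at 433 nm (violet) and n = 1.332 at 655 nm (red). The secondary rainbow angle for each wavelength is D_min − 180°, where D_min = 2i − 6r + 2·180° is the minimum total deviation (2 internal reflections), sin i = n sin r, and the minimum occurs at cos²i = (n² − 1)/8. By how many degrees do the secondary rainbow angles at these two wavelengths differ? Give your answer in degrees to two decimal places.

At 433 nm (n = 1.339): cos²i = 0.09912 → i = 71.650°, r = 45.141°, D_min = 232.451°, rainbow angle = 52.451°.
At 655 nm (n = 1.332): cos²i = 0.09678 → i = 71.875°, r = 45.520°, D_min = 230.628°, rainbow angle = 50.628°.
Angular width = |52.451° − 50.628°| = 1.823°.

1.82°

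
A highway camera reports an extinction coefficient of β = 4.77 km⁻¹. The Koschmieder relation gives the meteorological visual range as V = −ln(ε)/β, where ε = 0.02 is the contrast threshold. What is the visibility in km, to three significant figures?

V = −ln(0.02) / 4.77 = 3.912 / 4.77 = 0.8201 km.

0.820 km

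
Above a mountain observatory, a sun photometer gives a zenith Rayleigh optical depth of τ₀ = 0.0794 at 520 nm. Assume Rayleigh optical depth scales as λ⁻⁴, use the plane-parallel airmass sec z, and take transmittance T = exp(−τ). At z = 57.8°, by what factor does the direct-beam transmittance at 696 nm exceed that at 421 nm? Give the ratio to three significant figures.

1.35

Airmass: sec 57.8° = 1.8766.
τ(696 nm) = 0.0794 × (520/696)⁴ × 1.8766 = 0.0794 × 0.3116 × 1.8766 = 0.0464.
τ(421 nm) = 0.0794 × (520/421)⁴ × 1.8766 = 0.0794 × 2.3275 × 1.8766 = 0.3468.
T(696)/T(421) = exp(τ_B − τ_A) = exp(0.3004) = 1.3504.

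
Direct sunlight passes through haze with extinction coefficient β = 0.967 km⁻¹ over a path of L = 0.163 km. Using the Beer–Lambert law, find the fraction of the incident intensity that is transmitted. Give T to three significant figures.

0.854

τ = β·L = 0.967 × 0.163 = 0.1576.
T = exp(−0.1576) = 0.8542.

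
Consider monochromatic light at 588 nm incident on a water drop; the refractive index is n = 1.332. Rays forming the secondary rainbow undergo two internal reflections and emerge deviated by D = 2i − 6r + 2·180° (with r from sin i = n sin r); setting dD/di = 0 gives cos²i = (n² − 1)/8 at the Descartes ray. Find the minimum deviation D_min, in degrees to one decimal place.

230.6°

cos²i = (1.77422 − 1)/8 = 0.09678; i = arccos(0.31109) = 71.875°.
sin r = sin 71.875°/1.332 = 0.71350; r = 45.520°.
D_min = 2·71.875° − 6·45.520° + 360° = 230.628°.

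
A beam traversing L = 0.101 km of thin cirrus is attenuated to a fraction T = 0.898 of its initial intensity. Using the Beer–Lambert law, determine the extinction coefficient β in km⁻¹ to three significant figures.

1.07 km⁻¹

Beer–Lambert: T = exp(−βL) ⇒ β = −ln(T)/L = −ln(0.898)/0.101 = 0.1076/0.101 = 1.065 km⁻¹.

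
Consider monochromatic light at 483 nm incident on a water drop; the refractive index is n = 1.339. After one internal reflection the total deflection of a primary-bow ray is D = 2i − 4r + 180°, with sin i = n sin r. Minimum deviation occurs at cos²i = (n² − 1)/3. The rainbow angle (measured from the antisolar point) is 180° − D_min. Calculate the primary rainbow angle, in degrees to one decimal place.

41.2°

cos²i = (1.79292 − 1)/3 = 0.26431; i = arccos(0.51411) = 59.062°.
sin r = sin 59.062°/1.339 = 0.64057; r = 39.834°.
D_min = 2·59.062° − 4·39.834° + 180° = 138.786°.
Rainbow angle = 180° − D_min = 41.214°.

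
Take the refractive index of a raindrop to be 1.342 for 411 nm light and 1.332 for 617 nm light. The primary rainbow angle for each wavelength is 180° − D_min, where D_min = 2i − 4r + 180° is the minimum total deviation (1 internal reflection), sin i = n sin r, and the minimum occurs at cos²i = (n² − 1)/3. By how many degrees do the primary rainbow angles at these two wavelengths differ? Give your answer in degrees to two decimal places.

At 411 nm (n = 1.342): cos²i = 0.26699 → i = 58.888°, r = 39.641°, D_min = 139.213°, rainbow angle = 40.787°.
At 617 nm (n = 1.332): cos²i = 0.25807 → i = 59.469°, r = 40.290°, D_min = 137.776°, rainbow angle = 42.224°.
Angular width = |40.787° − 42.224°| = 1.437°.

1.44°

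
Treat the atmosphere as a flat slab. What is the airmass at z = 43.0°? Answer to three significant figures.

1.37

X = sec z = 1/cos 43.0° = 1/0.7314 = 1.3673.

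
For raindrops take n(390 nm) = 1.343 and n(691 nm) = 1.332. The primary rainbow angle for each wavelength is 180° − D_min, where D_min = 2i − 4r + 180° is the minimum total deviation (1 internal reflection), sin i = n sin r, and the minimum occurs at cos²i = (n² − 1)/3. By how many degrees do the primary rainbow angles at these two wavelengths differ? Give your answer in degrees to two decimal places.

At 390 nm (n = 1.343): cos²i = 0.26788 → i = 58.830°, r = 39.577°, D_min = 139.354°, rainbow angle = 40.646°.
At 691 nm (n = 1.332): cos²i = 0.25807 → i = 59.469°, r = 40.290°, D_min = 137.776°, rainbow angle = 42.224°.
Angular width = |40.646° − 42.224°| = 1.578°.

1.58°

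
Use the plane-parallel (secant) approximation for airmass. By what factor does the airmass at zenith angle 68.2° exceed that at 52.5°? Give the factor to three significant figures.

X(68.2°)/X(52.5°) = sec 68.2° / sec 52.5° = cos 52.5° / cos 68.2° = 0.6088/0.3714 = 1.6392.

1.64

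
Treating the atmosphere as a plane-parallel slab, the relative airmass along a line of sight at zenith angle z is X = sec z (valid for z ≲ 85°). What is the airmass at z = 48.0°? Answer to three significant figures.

1.49

X = sec z = 1/cos 48.0° = 1/0.6691 = 1.4945.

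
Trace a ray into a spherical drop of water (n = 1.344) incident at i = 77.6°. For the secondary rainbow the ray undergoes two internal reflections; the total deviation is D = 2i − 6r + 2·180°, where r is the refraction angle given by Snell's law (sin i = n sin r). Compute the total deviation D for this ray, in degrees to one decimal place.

235.5°

sin r = sin 77.6° / 1.344 = 0.9767/1.344 = 0.7267; r = 46.61°.
D = 2·77.6° − 6·46.61° + 2·180° = 155.20° − 279.66° + 360° = 235.54°.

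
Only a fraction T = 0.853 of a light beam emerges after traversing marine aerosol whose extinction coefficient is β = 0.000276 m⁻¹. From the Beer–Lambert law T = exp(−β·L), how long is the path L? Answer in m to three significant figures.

Beer–Lambert: T = exp(−βL) ⇒ L = −ln(T)/β = −ln(0.853)/0.000276 = 0.1590/0.000276 = 576.1 m.

576 m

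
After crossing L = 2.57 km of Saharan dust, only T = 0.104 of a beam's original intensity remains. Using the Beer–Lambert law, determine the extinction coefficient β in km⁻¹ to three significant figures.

Beer–Lambert: T = exp(−βL) ⇒ β = −ln(T)/L = −ln(0.104)/2.57 = 2.2634/2.57 = 0.8807 km⁻¹.

0.881 km⁻¹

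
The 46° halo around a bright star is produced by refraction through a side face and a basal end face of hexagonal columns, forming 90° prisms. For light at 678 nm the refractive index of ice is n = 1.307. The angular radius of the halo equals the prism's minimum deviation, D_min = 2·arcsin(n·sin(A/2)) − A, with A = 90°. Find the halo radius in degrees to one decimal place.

45.1°

n·sin(A/2) = 1.307 × sin 45° = 1.307 × 0.7071 = 0.9242.
D_min = 2·arcsin(0.9242) − 90° = 2 × 67.546° − 90° = 45.093°.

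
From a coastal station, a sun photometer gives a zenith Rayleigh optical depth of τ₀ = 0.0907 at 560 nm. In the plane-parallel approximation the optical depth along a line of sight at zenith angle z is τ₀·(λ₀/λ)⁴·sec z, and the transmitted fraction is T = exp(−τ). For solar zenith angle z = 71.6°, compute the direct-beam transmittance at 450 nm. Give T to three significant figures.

0.502

sec 71.6° = 3.1681.
τ = 0.0907 × (560/450)⁴ × 3.1681 = 0.0907 × 2.3983 × 3.1681 = 0.6891.
T = exp(−0.6891) = 0.5020.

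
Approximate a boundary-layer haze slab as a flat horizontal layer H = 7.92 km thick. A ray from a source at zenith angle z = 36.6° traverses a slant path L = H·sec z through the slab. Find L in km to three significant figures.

9.87 km

sec z = 1/cos 36.6° = 1.2456.
L = 7.92 × 1.2456 = 9.865 km.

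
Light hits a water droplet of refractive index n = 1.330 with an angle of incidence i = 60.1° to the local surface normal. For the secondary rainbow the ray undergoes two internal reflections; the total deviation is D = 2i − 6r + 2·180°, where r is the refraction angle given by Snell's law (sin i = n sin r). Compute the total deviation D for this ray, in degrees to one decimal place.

sin r = sin 60.1° / 1.330 = 0.8669/1.330 = 0.6518; r = 40.68°.
D = 2·60.1° − 6·40.68° + 2·180° = 120.20° − 244.07° + 360° = 236.13°.

236.1°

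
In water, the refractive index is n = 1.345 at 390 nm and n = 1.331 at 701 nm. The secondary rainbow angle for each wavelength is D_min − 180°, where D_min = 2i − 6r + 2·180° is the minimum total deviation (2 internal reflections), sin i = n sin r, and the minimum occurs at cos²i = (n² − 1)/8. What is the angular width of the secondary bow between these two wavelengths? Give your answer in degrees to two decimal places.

3.62°

At 390 nm (n = 1.345): cos²i = 0.10113 → i = 71.458°, r = 44.821°, D_min = 233.987°, rainbow angle = 53.987°.
At 701 nm (n = 1.331): cos²i = 0.09645 → i = 71.907°, r = 45.575°, D_min = 230.365°, rainbow angle = 50.365°.
Angular width = |53.987° − 50.365°| = 3.622°.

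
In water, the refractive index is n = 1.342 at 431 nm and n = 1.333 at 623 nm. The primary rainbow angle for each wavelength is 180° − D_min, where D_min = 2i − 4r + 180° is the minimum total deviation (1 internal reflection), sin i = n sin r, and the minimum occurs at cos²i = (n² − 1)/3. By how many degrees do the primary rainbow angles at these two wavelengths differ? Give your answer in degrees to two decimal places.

1.29°

At 431 nm (n = 1.342): cos²i = 0.26699 → i = 58.888°, r = 39.641°, D_min = 139.213°, rainbow angle = 40.787°.
At 623 nm (n = 1.333): cos²i = 0.25896 → i = 59.410°, r = 40.225°, D_min = 137.922°, rainbow angle = 42.078°.
Angular width = |40.787° − 42.078°| = 1.291°.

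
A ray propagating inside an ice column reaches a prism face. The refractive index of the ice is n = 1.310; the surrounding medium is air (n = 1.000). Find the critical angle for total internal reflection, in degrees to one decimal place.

sin θ_c = n_air / n = 1.000 / 1.310 = 0.7634.
θ_c = arcsin(0.7634) = 49.76°.

49.8°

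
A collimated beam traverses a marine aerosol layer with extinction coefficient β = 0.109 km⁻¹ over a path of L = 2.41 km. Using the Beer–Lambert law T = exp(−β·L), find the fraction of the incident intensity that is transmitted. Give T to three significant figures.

τ = β·L = 0.109 × 2.41 = 0.2627.
T = exp(−0.2627) = 0.7690.

0.769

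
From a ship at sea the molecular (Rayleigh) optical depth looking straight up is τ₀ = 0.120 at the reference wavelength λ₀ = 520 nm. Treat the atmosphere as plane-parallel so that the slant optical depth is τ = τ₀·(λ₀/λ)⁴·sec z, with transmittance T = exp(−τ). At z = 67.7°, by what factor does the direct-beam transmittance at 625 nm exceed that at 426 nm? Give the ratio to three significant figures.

1.73

Airmass: sec 67.7° = 2.6354.
τ(625 nm) = 0.120 × (520/625)⁴ × 2.6354 = 0.120 × 0.4792 × 2.6354 = 0.1515.
τ(426 nm) = 0.120 × (520/426)⁴ × 2.6354 = 0.120 × 2.2201 × 2.6354 = 0.7021.
T(625)/T(426) = exp(τ_B − τ_A) = exp(0.5506) = 1.7342.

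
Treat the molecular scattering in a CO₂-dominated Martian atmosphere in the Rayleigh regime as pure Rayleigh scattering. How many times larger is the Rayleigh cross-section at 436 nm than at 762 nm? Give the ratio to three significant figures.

Rayleigh scattering ∝ λ⁻⁴, so the ratio of coefficients is the inverse fourth power of the wavelength ratio.
σ(436)/σ(762) = (762/436)⁴ = (1.7477)⁴ = 9.33.

9.33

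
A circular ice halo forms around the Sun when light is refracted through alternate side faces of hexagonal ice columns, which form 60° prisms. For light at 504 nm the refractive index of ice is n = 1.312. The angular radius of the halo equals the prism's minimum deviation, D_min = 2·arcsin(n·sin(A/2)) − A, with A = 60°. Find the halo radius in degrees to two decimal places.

21.99°

n·sin(A/2) = 1.312 × sin 30° = 1.312 × 0.5000 = 0.6560.
D_min = 2·arcsin(0.6560) − 60° = 2 × 40.996° − 60° = 21.991°.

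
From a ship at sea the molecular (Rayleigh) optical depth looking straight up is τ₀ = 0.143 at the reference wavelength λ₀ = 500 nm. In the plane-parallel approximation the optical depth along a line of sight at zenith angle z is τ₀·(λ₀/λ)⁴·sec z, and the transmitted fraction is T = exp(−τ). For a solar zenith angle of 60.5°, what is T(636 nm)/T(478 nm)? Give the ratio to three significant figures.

1.27

Airmass: sec 60.5° = 2.0308.
τ(636 nm) = 0.143 × (500/636)⁴ × 2.0308 = 0.143 × 0.3820 × 2.0308 = 0.1109.
τ(478 nm) = 0.143 × (500/478)⁴ × 2.0308 = 0.143 × 1.1972 × 2.0308 = 0.3477.
T(636)/T(478) = exp(τ_B − τ_A) = exp(0.2367) = 1.2671.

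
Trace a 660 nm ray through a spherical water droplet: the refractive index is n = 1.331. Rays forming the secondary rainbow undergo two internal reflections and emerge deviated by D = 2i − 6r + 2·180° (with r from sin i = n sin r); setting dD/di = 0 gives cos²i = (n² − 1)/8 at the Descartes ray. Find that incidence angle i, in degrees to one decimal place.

71.9°

cos²i = (1.331² − 1)/8 = (1.77156 − 1)/8 = 0.09645.
cos i = 0.31056, so i = 71.907°.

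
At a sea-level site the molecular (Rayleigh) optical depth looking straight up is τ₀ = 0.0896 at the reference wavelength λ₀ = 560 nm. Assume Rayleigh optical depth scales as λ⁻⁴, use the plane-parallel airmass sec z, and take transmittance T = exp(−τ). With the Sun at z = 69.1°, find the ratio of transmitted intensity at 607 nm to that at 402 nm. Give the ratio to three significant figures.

2.15

Airmass: sec 69.1° = 2.8032.
τ(607 nm) = 0.0896 × (560/607)⁴ × 2.8032 = 0.0896 × 0.7244 × 2.8032 = 0.1820.
τ(402 nm) = 0.0896 × (560/402)⁴ × 2.8032 = 0.0896 × 3.7657 × 2.8032 = 0.9458.
T(607)/T(402) = exp(τ_B − τ_A) = exp(0.7639) = 2.1466.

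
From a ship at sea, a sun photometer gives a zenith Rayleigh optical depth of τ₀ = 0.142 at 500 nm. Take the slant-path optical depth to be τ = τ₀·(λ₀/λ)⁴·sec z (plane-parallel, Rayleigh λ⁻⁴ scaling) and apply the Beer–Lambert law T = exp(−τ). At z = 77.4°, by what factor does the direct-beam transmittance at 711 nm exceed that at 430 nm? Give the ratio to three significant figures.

2.80

Airmass: sec 77.4° = 4.5841.
τ(711 nm) = 0.142 × (500/711)⁴ × 4.5841 = 0.142 × 0.2446 × 4.5841 = 0.1592.
τ(430 nm) = 0.142 × (500/430)⁴ × 4.5841 = 0.142 × 1.8281 × 4.5841 = 1.1900.
T(711)/T(430) = exp(τ_B − τ_A) = exp(1.0308) = 2.8033.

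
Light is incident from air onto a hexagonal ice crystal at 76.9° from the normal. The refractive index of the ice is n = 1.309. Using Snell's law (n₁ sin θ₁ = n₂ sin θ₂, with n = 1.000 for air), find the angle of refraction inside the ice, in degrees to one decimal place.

48.1°

Snell: sin θ_r = sin θ_i / n = sin 76.9° / 1.309 = 0.9740 / 1.309 = 0.7441.
θ_r = arcsin(0.7441) = 48.08°.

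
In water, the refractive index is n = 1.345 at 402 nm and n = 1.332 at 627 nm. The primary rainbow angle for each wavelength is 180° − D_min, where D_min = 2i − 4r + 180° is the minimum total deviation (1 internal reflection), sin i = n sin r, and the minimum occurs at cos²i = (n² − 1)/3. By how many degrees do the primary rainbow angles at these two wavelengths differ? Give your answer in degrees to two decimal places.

1.86°

At 402 nm (n = 1.345): cos²i = 0.26967 → i = 58.715°, r = 39.448°, D_min = 139.635°, rainbow angle = 40.365°.
At 627 nm (n = 1.332): cos²i = 0.25807 → i = 59.469°, r = 40.290°, D_min = 137.776°, rainbow angle = 42.224°.
Angular width = |40.365° − 42.224°| = 1.859°.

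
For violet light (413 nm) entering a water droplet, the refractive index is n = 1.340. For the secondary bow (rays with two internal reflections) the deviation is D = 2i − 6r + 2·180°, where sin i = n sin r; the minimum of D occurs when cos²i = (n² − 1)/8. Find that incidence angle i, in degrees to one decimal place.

cos²i = (1.340² − 1)/8 = (1.79560 − 1)/8 = 0.09945.
cos i = 0.31536, so i = 71.618°.

71.6°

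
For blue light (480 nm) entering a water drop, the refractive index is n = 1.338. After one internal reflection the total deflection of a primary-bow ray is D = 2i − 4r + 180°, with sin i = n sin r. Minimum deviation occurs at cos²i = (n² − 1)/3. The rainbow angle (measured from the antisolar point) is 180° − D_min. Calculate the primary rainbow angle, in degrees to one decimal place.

cos²i = (1.79024 − 1)/3 = 0.26341; i = arccos(0.51324) = 59.120°.
sin r = sin 59.120°/1.338 = 0.64144; r = 39.899°.
D_min = 2·59.120° − 4·39.899° + 180° = 138.643°.
Rainbow angle = 180° − D_min = 41.357°.

41.4°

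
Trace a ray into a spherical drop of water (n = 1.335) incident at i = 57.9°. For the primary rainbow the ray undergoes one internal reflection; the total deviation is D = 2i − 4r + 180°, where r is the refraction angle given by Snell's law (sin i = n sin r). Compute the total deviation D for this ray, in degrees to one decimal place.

138.3°

sin r = sin 57.9° / 1.335 = 0.8471/1.335 = 0.6345; r = 39.39°.
D = 2·57.9° − 4·39.39° + 180° = 115.80° − 157.55° + 180° = 138.25°.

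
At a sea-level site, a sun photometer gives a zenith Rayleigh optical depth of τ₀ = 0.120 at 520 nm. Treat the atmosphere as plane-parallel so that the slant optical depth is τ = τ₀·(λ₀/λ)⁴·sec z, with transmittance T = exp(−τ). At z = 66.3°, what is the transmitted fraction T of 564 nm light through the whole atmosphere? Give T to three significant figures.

sec 66.3° = 2.4879.
τ = 0.120 × (520/564)⁴ × 2.4879 = 0.120 × 0.7226 × 2.4879 = 0.2157.
T = exp(−0.2157) = 0.8060.

0.806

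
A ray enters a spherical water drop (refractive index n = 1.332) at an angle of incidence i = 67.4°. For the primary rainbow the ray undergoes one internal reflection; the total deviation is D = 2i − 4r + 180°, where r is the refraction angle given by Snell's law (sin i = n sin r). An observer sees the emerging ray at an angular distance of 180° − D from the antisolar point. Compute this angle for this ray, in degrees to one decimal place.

40.7°

sin r = sin 67.4° / 1.332 = 0.9232/1.332 = 0.6931; r = 43.88°.
D = 2·67.4° − 4·43.88° + 180° = 134.80° − 175.50° + 180° = 139.30°.
Angle from antisolar point = 180° − D = 40.70°.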